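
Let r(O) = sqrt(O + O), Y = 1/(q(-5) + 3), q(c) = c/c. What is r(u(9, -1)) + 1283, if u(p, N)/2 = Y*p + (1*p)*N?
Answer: 1283 + 3*I*sqrt(3) ≈ 1283.0 + 5.1962*I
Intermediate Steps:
q(c) = 1
Y = 1/4 (Y = 1/(1 + 3) = 1/4 ≈ 0.25000)
u(p, N) = p/2 + 2*N*p (u(p, N) = 2*(p/4 + (1*p)*N) = 2*(p/4 + p*N) = 2*(p/4 + N*p) = p/2 + 2*N*p)
r(O) = sqrt(2)*sqrt(O) (r(O) = sqrt(2*O) = sqrt(2)*sqrt(O))
r(u(9, -1)) + 1283 = sqrt(2)*sqrt((1/2)*9*(1 + 4*(-1))) + 1283 = sqrt(2)*sqrt((1/2)*9*(1 - 4)) + 1283 = sqrt(2)*sqrt((1/2)*9*(-3)) + 1283 = sqrt(2)*sqrt(-27/2) + 1283 = sqrt(2)*(3*I*sqrt(6)/2) + 1283 = 3*I*sqrt(3) + 1283 = 1283 + 3*I*sqrt(3)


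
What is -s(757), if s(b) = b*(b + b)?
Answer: -1146098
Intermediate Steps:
s(b) = 2*b² (s(b) = b*(2*b) = 2*b²)
-s(757) = -2*757² = -2*573049 = -1*1146098 = -1146098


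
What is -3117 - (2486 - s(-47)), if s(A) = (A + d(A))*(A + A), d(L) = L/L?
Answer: -1279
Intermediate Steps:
d(L) = 1
s(A) = 2*A*(1 + A) (s(A) = (A + 1)*(A + A) = (1 + A)*(2*A) = 2*A*(1 + A))
-3117 - (2486 - s(-47)) = -3117 - (2486 - 2*(-47)*(1 - 47)) = -3117 - (2486 - 2*(-47)*(-46)) = -3117 - (2486 - 1*4324) = -3117 - (2486 - 4324) = -3117 - 1*(-1838) = -3117 + 1838 = -1279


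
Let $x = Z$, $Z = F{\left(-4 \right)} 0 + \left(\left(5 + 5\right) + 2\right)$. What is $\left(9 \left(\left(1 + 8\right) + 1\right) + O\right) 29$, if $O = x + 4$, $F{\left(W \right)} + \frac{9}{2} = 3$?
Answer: $3074$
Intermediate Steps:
$F{\left(W \right)} = - \frac{3}{2}$ ($F{\left(W \right)} = - \frac{9}{2} + 3 = - \frac{3}{2}$)
$Z = 12$ ($Z = \left(- \frac{3}{2}\right) 0 + \left(\left(5 + 5\right) + 2\right) = 0 + \left(10 + 2\right) = 0 + 12 = 12$)
$x = 12$
$O = 16$ ($O = 12 + 4 = 16$)
$\left(9 \left(\left(1 + 8\right) + 1\right) + O\right) 29 = \left(9 \left(\left(1 + 8\right) + 1\right) + 16\right) 29 = \left(9 \left(9 + 1\right) + 16\right) 29 = \left(9 \cdot 10 + 16\right) 29 = \left(90 + 16\right) 29 = 106 \cdot 29 = 3074$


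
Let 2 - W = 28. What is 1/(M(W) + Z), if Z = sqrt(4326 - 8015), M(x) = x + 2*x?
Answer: -78/9773 - I*sqrt(3689)/9773 ≈ -0.0079812 - 0.0062148*I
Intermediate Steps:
W = -26 (W = 2 - 1*28 = 2 - 28 = -26)
M(x) = 3*x
Z = I*sqrt(3689) (Z = sqrt(-3689) = I*sqrt(3689) ≈ 60.737*I)
1/(M(W) + Z) = 1/(3*(-26) + I*sqrt(3689)) = 1/(-78 + I*sqrt(3689))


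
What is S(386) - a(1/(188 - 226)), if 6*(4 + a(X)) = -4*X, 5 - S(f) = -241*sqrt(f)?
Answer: 512/57 + 241*sqrt(386) ≈ 4743.9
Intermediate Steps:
S(f) = 5 + 241*sqrt(f) (S(f) = 5 - (-241)*sqrt(f) = 5 + 241*sqrt(f))
a(X) = -4 - 2*X/3 (a(X) = -4 + (-4*X)/6 = -4 - 2*X/3)
S(386) - a(1/(188 - 226)) = (5 + 241*sqrt(386)) - (-4 - 2/(3*(188 - 226))) = (5 + 241*sqrt(386)) - (-4 - 2/3/(-38)) = (5 + 241*sqrt(386)) - (-4 - 2/3*(-1/38)) = (5 + 241*sqrt(386)) - (-4 + 1/57) = (5 + 241*sqrt(386)) - 1*(-227/57) = (5 + 241*sqrt(386)) + 227/57 = 512/57 + 241*sqrt(386)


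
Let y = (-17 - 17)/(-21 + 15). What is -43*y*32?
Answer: -23392/3 ≈ -7797.3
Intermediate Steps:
y = 17/3 (y = -34/(-6) = -34*(-1/6) = 17/3 ≈ 5.6667)
-43*y*32 = -43*17/3*32 = -731/3*32 = -23392/3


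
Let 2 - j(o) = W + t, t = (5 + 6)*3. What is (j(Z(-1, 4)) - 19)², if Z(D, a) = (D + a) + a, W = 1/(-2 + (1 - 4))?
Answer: 62001/25 ≈ 2480.0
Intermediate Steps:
W = -⅕ (W = 1/(-2 - 3) = 1/(-5) = -⅕ ≈ -0.20000)
t = 33 (t = 11*3 = 33)
Z(D, a) = D + 2*a
j(o) = -154/5 (j(o) = 2 - (-⅕ + 33) = 2 - 1*164/5 = 2 - 164/5 = -154/5)
(j(Z(-1, 4)) - 19)² = (-154/5 - 19)² = (-249/5)² = 62001/25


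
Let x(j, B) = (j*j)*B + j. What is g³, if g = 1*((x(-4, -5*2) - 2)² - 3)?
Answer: 20917350641377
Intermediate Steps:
x(j, B) = j + B*j² (x(j, B) = j²*B + j = B*j² + j = j + B*j²)
g = 27553 (g = 1*((-4*(1 - 5*2*(-4)) - 2)² - 3) = 1*((-4*(1 - 10*(-4)) - 2)² - 3) = 1*((-4*(1 + 40) - 2)² - 3) = 1*((-4*41 - 2)² - 3) = 1*((-164 - 2)² - 3) = 1*((-166)² - 3) = 1*(27556 - 3) = 1*27553 = 27553)
g³ = 27553³ = 20917350641377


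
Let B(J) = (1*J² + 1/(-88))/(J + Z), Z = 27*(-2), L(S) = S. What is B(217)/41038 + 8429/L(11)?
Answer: 41006352149/53513552 ≈ 766.28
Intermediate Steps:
Z = -54
B(J) = (-1/88 + J²)/(-54 + J) (B(J) = (1*J² + 1/(-88))/(J - 54) = (J² - 1/88)/(-54 + J) = (-1/88 + J²)/(-54 + J))
B(217)/41038 + 8429/L(11) = ((-1/88 + 217²)/(-54 + 217))/41038 + 8429/11 = ((-1/88 + 47089)/163)*(1/41038) + 8429*(1/11) = ((1/163)*(4143831/88))*(1/41038) + 8429/11 = (4143831/14344)*(1/41038) + 8429/11 = 4143831/588649072 + 8429/11 = 41006352149/53513552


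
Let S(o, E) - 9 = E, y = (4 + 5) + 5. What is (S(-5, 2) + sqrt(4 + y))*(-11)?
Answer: -121 - 33*sqrt(2) ≈ -167.67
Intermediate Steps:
y = 14 (y = 9 + 5 = 14)
S(o, E) = 9 + E
(S(-5, 2) + sqrt(4 + y))*(-11) = ((9 + 2) + sqrt(4 + 14))*(-11) = (11 + sqrt(18))*(-11) = (11 + 3*sqrt(2))*(-11) = -121 - 33*sqrt(2)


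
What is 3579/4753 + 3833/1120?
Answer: 3175247/760480 ≈ 4.1753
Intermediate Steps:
3579/4753 + 3833/1120 = 3175247/760480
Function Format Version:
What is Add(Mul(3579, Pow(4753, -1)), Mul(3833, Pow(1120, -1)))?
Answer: Rational(3175247, 760480) ≈ 4.1753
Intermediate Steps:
Add(Mul(3579, Pow(4753, -1)), Mul(3833, Pow(1120, -1))) = Add(Mul(3579, Rational(1, 4753)), Mul(3833, Rational(1, 1120))) = Add(Rational(3579, 4753), Rational(3833, 1120)) = Rational(3175247, 760480)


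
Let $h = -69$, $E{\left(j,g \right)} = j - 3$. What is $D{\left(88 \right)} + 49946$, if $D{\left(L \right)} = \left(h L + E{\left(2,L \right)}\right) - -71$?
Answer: $43944$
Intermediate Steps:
$E{\left(j,g \right)} = -3 + j$ ($E{\left(j,g \right)} = j - 3 = -3 + j$)
$D{\left(L \right)} = 70 - 69 L$ ($D{\left(L \right)} = \left(- 69 L + \left(-3 + 2\right)\right) - -71 = \left(- 69 L - 1\right) + 71 = \left(-1 - 69 L\right) + 71 = 70 - 69 L$)
$D{\left(88 \right)} + 49946 = \left(70 - 6072\right) + 49946 = -6002 + 49946 = 43944$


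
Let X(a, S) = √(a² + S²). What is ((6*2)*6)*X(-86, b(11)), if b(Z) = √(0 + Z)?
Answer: 216*√823 ≈ 6196.6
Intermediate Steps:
b(Z) = √Z
X(a, S) = √(S² + a²)
((6*2)*6)*X(-86, b(11)) = ((6*2)*6)*√((√11)² + (-86)²) = (12*6)*√(11 + 7396) = 72*√7407 = 72*(3*√823) = 216*√823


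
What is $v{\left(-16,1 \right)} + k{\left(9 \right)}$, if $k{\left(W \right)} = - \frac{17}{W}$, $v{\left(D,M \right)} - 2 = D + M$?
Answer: $- \frac{134}{9} \approx -14.889$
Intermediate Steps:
$v{\left(D,M \right)} = 2 + D + M$ ($v{\left(D,M \right)} = 2 + \left(D + M\right) = 2 + D + M$)
$v{\left(-16,1 \right)} + k{\left(9 \right)} = \left(2 - 16 + 1\right) - \frac{17}{9} = -13 - \frac{17}{9} = - \frac{134}{9}$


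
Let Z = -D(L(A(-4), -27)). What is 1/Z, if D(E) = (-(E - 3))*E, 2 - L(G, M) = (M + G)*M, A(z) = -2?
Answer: 1/612304 ≈ 1.6332e-6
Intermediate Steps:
L(G, M) = 2 - M*(G + M) (L(G, M) = 2 - (M + G)*M = 2 - (G + M)*M = 2 - M*(G + M))
D(E) = E*(3 - E) (D(E) = (-(-3 + E))*E = (3 - E)*E = E*(3 - E))
Z = 612304 (Z = -(2 - 1*(-27)² - 1*(-2)*(-27))*(3 - (2 - 1*(-27)² - 1*(-2)*(-27))) = -(2 - 1*729 - 54)*(3 - (2 - 1*729 - 54)) = -(2 - 729 - 54)*(3 - (2 - 729 - 54)) = -(-781)*(3 - 1*(-781)) = -(-781)*(3 + 781) = -(-781)*784 = -1*(-612304) = 612304)
1/Z = 1/612304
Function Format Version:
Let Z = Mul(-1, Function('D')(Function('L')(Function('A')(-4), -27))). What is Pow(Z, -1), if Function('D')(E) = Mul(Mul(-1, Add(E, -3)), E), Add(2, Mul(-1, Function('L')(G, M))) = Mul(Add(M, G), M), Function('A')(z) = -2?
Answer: Rational(1, 612304) ≈ 1.6332e-6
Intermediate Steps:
Function('L')(G, M) = Add(2, Mul(-1, M, Add(G, M))) (Function('L')(G, M) = Add(2, Mul(-1, Mul(Add(M, G), M))) = Add(2, Mul(-1, Mul(Add(G, M), M))) = Add(2, Mul(-1, Mul(M, Add(G, M)))) = Add(2, Mul(-1, M, Add(G, M))))
Function('D')(E) = Mul(E, Add(3, Mul(-1, E))) (Function('D')(E) = Mul(Mul(-1, Add(-3, E)), E) = Mul(Add(3, Mul(-1, E)), E) = Mul(E, Add(3, Mul(-1, E))))
Z = 612304 (Z = Mul(-1, Mul(Add(2, Mul(-1, Pow(-27, 2)), Mul(-1, -2, -27)), Add(3, Mul(-1, Add(2, Mul(-1, Pow(-27, 2)), Mul(-1, -2, -27)))))) = Mul(-1, Mul(Add(2, Mul(-1, 729), -54), Add(3, Mul(-1, Add(2, Mul(-1, 729), -54))))) = Mul(-1, Mul(Add(2, -729, -54), Add(3, Mul(-1, Add(2, -729, -54))))) = Mul(-1, Mul(-781, Add(3, Mul(-1, -781)))) = Mul(-1, Mul(-781, Add(3, 781))) = Mul(-1, Mul(-781, 784)) = Mul(-1, -612304) = 612304)
Pow(Z, -1) = Pow(612304, -1) = Rational(1, 612304)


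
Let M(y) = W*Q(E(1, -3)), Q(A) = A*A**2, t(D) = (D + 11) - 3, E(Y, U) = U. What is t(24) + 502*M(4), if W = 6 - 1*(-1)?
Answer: -94846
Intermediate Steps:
W = 7 (W = 6 + 1 = 7)
t(D) = 8 + D (t(D) = (11 + D) - 3 = 8 + D)
Q(A) = A**3
M(y) = -189 (M(y) = 7*(-3)**3 = 7*(-27) = -189)
t(24) + 502*M(4) = (8 + 24) + 502*(-189) = 32 - 94878 = -94846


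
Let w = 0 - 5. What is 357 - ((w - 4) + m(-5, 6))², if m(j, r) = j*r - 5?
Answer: -1579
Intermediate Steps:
m(j, r) = -5 + j*r
w = -5
357 - ((w - 4) + m(-5, 6))² = 357 - ((-5 - 4) + (-5 - 5*6))² = 357 - (-9 + (-5 - 30))² = 357 - (-9 - 35)² = 357 - 1*(-44)² = 357 - 1*1936 = 357 - 1936 = -1579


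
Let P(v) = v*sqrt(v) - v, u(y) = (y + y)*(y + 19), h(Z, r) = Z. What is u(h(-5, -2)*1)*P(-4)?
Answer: -560 + 1120*I ≈ -560.0 + 1120.0*I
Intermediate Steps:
u(y) = 2*y*(19 + y) (u(y) = (2*y)*(19 + y) = 2*y*(19 + y))
P(v) = v**(3/2) - v
u(h(-5, -2)*1)*P(-4) = (2*(-5*1)*(19 - 5*1))*((-4)**(3/2) - 1*(-4)) = (2*(-5)*(19 - 5))*(-8*I + 4) = (2*(-5)*14)*(4 - 8*I) = -140*(4 - 8*I) = -560 + 1120*I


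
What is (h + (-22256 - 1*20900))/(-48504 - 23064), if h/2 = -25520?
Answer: 23549/17892 ≈ 1.3162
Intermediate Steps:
h = -51040 (h = 2*(-25520) = -51040)
(h + (-22256 - 1*20900))/(-48504 - 23064) = (-51040 + (-22256 - 1*20900))/(-48504 - 23064) = (-51040 + (-22256 - 20900))/(-71568) = (-51040 - 43156)*(-1/71568) = -94196*(-1/71568) = 23549/17892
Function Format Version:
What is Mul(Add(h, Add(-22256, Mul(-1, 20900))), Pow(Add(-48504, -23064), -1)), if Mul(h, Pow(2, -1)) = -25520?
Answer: Rational(23549, 17892) ≈ 1.3162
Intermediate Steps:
h = -51040 (h = Mul(2, -25520) = -51040)
Mul(Add(h, Add(-22256, Mul(-1, 20900))), Pow(Add(-48504, -23064), -1)) = Mul(Add(-51040, Add(-22256, Mul(-1, 20900))), Pow(Add(-48504, -23064), -1)) = Mul(Add(-51040, Add(-22256, -20900)), Pow(-71568, -1)) = Mul(Add(-51040, -43156), Rational(-1, 71568)) = Mul(-94196, Rational(-1, 71568)) = Rational(23549, 17892)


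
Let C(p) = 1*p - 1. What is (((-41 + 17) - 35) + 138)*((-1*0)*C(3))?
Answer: 0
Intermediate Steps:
C(p) = -1 + p (C(p) = p - 1 = -1 + p)
(((-41 + 17) - 35) + 138)*((-1*0)*C(3)) = (((-41 + 17) - 35) + 138)*((-1*0)*(-1 + 3)) = ((-24 - 35) + 138)*(0*2) = (-59 + 138)*0 = 79*0 = 0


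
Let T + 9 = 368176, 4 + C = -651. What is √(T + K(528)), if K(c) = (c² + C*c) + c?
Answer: √301639 ≈ 549.22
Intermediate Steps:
C = -655 (C = -4 - 651 = -655)
T = 368167 (T = -9 + 368176 = 368167)
K(c) = c² - 654*c (K(c) = (c² - 655*c) + c = c² - 654*c)
√(T + K(528)) = √(368167 + 528*(-654 + 528)) = √(368167 + 528*(-126)) = √(368167 - 66528) = √301639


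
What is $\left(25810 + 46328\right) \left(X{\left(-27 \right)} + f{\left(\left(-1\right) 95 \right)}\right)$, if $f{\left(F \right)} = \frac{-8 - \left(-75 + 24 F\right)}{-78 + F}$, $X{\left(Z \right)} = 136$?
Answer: $\frac{1527954978}{173} \approx 8.8321 \cdot 10^{6}$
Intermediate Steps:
$f{\left(F \right)} = \frac{67 - 24 F}{-78 + F}$ ($f{\left(F \right)} = \frac{-8 - \left(-75 + 24 F\right)}{-78 + F} = \frac{67 - 24 F}{-78 + F}$)
$\left(25810 + 46328\right) \left(X{\left(-27 \right)} + f{\left(\left(-1\right) 95 \right)}\right) = \left(25810 + 46328\right) \left(136 + \frac{67 - 24 \left(\left(-1\right) 95\right)}{-78 - 95}\right) = 72138 \left(136 + \frac{67 - -2280}{-78 - 95}\right) = 72138 \left(136 + \frac{67 + 2280}{-173}\right) = 72138 \left(136 - \frac{2347}{173}\right) = 72138 \cdot \frac{21181}{173} = \frac{1527954978}{173}$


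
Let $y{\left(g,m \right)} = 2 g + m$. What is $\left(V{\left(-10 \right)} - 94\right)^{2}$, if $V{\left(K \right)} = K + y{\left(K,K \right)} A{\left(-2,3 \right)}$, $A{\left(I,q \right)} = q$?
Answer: $37636$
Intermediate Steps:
$y{\left(g,m \right)} = m + 2 g$
$V{\left(K \right)} = 10 K$ ($V{\left(K \right)} = K + \left(K + 2 K\right) 3 = K + 3 K 3 = K + 9 K = 10 K$)
$\left(V{\left(-10 \right)} - 94\right)^{2} = \left(10 \left(-10\right) - 94\right)^{2} = \left(-100 - 94\right)^{2} = \left(-194\right)^{2} = 37636$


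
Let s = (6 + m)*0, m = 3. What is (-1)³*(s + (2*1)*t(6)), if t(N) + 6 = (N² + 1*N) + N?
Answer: -84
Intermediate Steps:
t(N) = -6 + N² + 2*N (t(N) = -6 + ((N² + 1*N) + N) = -6 + ((N² + N) + N) = -6 + ((N + N²) + N) = -6 + (N² + 2*N) = -6 + N² + 2*N)
s = 0 (s = (6 + 3)*0 = 9*0 = 0)
(-1)³*(s + (2*1)*t(6)) = (-1)³*(0 + (2*1)*(-6 + 6² + 2*6)) = -(0 + 2*(-6 + 36 + 12)) = -(0 + 2*42) = -(0 + 84) = -1*84 = -84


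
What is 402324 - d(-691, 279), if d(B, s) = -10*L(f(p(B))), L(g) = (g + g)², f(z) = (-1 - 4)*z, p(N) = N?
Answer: 477883324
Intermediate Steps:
f(z) = -5*z
L(g) = 4*g² (L(g) = (2*g)² = 4*g²)
d(B, s) = -1000*B² (d(B, s) = -40*(-5*B)² = -40*25*B² = -1000*B²)
402324 - d(-691, 279) = 402324 - (-1000)*(-691)² = 402324 - (-1000)*477481 = 402324 - 1*(-477481000) = 402324 + 477481000 = 477883324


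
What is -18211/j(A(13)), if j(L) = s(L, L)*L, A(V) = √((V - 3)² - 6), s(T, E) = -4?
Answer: 18211*√94/376 ≈ 469.58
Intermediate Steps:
A(V) = √(-6 + (-3 + V)²) (A(V) = √((-3 + V)² - 6) = √(-6 + (-3 + V)²))
j(L) = -4*L
-18211/j(A(13)) = -18211*(-1/(4*√(-6 + (-3 + 13)²))) = -18211*(-1/(4*√(-6 + 10²))) = -18211*(-1/(4*√(-6 + 100))) = -18211*(-√94/376) = -(-18211)*√94/376 = 18211*√94/376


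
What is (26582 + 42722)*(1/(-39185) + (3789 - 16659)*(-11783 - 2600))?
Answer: 502696868511311096/39185 ≈ 1.2829e+13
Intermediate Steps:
(26582 + 42722)*(1/(-39185) + (3789 - 16659)*(-11783 - 2600)) = 69304*(-1/39185 - 12870*(-14383)) = 69304*(-1/39185 + 185109210) = 69304*(7253504393849/39185) = 502696868511311096/39185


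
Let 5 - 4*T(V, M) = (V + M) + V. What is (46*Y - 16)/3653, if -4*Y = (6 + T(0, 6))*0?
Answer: -16/3653 ≈ -0.0043800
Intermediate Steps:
T(V, M) = 5/4 - V/2 - M/4 (T(V, M) = 5/4 - ((V + M) + V)/4 = 5/4 - ((M + V) + V)/4 = 5/4 - (M + 2*V)/4 = 5/4 + (-V/2 - M/4) = 5/4 - V/2 - M/4)
Y = 0 (Y = -(6 + (5/4 - ½*0 - ¼*6))*0/4 = -(6 + (5/4 + 0 - 3/2))*0/4 = -(6 - ¼)*0/4 = -23*0/16 = -¼*0 = 0)
(46*Y - 16)/3653 = (46*0 - 16)/3653 = (0 - 16)*(1/3653) = -16*1/3653 = -16/3653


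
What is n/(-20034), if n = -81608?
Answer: 40804/10017 ≈ 4.0735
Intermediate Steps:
n/(-20034) = -81608/(-20034) = -81608*(-1/20034) = 40804/10017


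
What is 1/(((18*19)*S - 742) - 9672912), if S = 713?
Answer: -1/9429808 ≈ -1.0605e-7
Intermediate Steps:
1/(((18*19)*S - 742) - 9672912) = 1/(((18*19)*713 - 742) - 9672912) = 1/((342*713 - 742) - 9672912) = 1/((243846 - 742) - 9672912) = 1/(243104 - 9672912) = 1/(-9429808) = -1/9429808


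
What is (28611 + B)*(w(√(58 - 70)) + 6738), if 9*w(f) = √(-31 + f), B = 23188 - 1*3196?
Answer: 327487014 + 16201*√(-31 + 2*I*√3)/3 ≈ 3.2749e+8 + 30115.0*I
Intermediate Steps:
B = 19992 (B = 23188 - 3196 = 19992)
w(f) = √(-31 + f)/9
(28611 + B)*(w(√(58 - 70)) + 6738) = (28611 + 19992)*(√(-31 + √(58 - 70))/9 + 6738) = 48603*(√(-31 + √(-12))/9 + 6738) = 48603*(√(-31 + 2*I*√3)/9 + 6738) = 48603*(6738 + √(-31 + 2*I*√3)/9) = 327487014 + 16201*√(-31 + 2*I*√3)/3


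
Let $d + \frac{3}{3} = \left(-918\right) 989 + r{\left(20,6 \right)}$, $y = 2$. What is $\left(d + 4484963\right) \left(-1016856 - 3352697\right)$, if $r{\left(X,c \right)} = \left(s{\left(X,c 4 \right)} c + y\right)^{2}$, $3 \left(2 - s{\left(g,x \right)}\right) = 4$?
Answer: $-15630310558088$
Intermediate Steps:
$s{\left(g,x \right)} = \frac{2}{3}$ ($s{\left(g,x \right)} = 2 - \frac{4}{3} = \frac{2}{3}$)
$r{\left(X,c \right)} = \left(2 + \frac{2 c}{3}\right)^{2}$ ($r{\left(X,c \right)} = \left(\frac{2 c}{3} + 2\right)^{2} = \left(2 + \frac{2 c}{3}\right)^{2}$)
$d = -907867$ ($d = -1 + \left(\left(-918\right) 989 + \frac{4 \left(3 + 6\right)^{2}}{9}\right) = -1 - \left(907902 - \frac{4 \cdot 9^{2}}{9}\right) = -1 + \left(-907902 + \frac{4}{9} \cdot 81\right) = -1 + \left(-907902 + 36\right) = -1 - 907866 = -907867$)
$\left(d + 4484963\right) \left(-1016856 - 3352697\right) = \left(-907867 + 4484963\right) \left(-1016856 - 3352697\right) = 3577096 \left(-4369553\right) = -15630310558088$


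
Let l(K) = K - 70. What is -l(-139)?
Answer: 209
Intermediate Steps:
l(K) = -70 + K
-l(-139) = -(-70 - 139) = -1*(-209) = 209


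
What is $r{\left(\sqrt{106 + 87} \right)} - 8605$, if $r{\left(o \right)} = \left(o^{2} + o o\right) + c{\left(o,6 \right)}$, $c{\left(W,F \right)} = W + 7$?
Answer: $-8212 + \sqrt{193} \approx -8198.1$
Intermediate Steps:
$c{\left(W,F \right)} = 7 + W$
$r{\left(o \right)} = 7 + o + 2 o^{2}$ ($r{\left(o \right)} = \left(o^{2} + o o\right) + \left(7 + o\right) = \left(o^{2} + o^{2}\right) + \left(7 + o\right) = 2 o^{2} + \left(7 + o\right) = 7 + o + 2 o^{2}$)
$r{\left(\sqrt{106 + 87} \right)} - 8605 = \left(7 + \sqrt{106 + 87} + 2 \left(\sqrt{106 + 87}\right)^{2}\right) - 8605 = \left(7 + \sqrt{193} + 2 \left(\sqrt{193}\right)^{2}\right) - 8605 = \left(7 + \sqrt{193} + 2 \cdot 193\right) - 8605 = \left(7 + \sqrt{193} + 386\right) - 8605 = \left(393 + \sqrt{193}\right) - 8605 = -8212 + \sqrt{193}$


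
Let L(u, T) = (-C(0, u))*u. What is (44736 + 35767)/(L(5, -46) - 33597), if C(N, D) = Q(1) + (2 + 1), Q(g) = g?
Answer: -80503/33617 ≈ -2.3947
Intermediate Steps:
C(N, D) = 4 (C(N, D) = 1 + (2 + 1) = 1 + 3 = 4)
L(u, T) = -4*u (L(u, T) = (-1*4)*u = -4*u)
(44736 + 35767)/(L(5, -46) - 33597) = (44736 + 35767)/(-4*5 - 33597) = 80503/(-20 - 33597) = 80503/(-33617) = 80503*(-1/33617) = -80503/33617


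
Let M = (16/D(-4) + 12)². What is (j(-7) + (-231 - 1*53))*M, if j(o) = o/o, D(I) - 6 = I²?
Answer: -5546800/121 ≈ -45841.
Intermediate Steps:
D(I) = 6 + I²
j(o) = 1
M = 19600/121 (M = (16/(6 + (-4)²) + 12)² = (16/(6 + 16) + 12)² = (16/22 + 12)² = (16*(1/22) + 12)² = (8/11 + 12)² = (140/11)² = 19600/121 ≈ 161.98)
(j(-7) + (-231 - 1*53))*M = (1 + (-231 - 1*53))*(19600/121) = (1 + (-231 - 53))*(19600/121) = (1 - 284)*(19600/121) = -283*19600/121 = -5546800/121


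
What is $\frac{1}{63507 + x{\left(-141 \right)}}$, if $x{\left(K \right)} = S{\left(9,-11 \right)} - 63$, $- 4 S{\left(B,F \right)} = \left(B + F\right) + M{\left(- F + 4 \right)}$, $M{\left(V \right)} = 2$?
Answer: $\frac{1}{63444} \approx 1.5762 \cdot 10^{-5}$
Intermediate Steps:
$S{\left(B,F \right)} = - \frac{1}{2} - \frac{B}{4} - \frac{F}{4}$ ($S{\left(B,F \right)} = - \frac{\left(B + F\right) + 2}{4} = - \frac{2 + B + F}{4} = - \frac{1}{2} - \frac{B}{4} - \frac{F}{4}$)
$x{\left(K \right)} = -63$ ($x{\left(K \right)} = \left(- \frac{1}{2} - \frac{9}{4} - - \frac{11}{4}\right) - 63 = \left(- \frac{1}{2} - \frac{9}{4} + \frac{11}{4}\right) - 63 = 0 - 63 = -63$)
$\frac{1}{63507 + x{\left(-141 \right)}} = \frac{1}{63507 - 63} = \frac{1}{63444}$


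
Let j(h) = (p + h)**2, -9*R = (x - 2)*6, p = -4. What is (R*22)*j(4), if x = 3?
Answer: 0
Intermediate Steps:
R = -2/3 (R = -(3 - 2)*6/9 = -6/9 = -1/9*6 = -2/3 ≈ -0.66667)
j(h) = (-4 + h)**2
(R*22)*j(4) = (-2/3*22)*(-4 + 4)**2 = -44/3*0**2 = -44/3*0 = 0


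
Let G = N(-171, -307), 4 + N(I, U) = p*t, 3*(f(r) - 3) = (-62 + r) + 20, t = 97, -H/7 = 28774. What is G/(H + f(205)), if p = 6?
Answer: -867/302041 ≈ -0.0028705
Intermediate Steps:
H = -201418 (H = -7*28774 = -201418)
f(r) = -11 + r/3 (f(r) = 3 + ((-62 + r) + 20)/3 = 3 + (-42 + r)/3 = 3 + (-14 + r/3) = -11 + r/3)
N(I, U) = 578 (N(I, U) = -4 + 6*97 = -4 + 582 = 578)
G = 578
G/(H + f(205)) = 578/(-201418 + (-11 + (⅓)*205)) = 578/(-201418 + (-11 + 205/3)) = 578/(-201418 + 172/3) = 578/(-604082/3) = 578*(-3/604082) = -867/302041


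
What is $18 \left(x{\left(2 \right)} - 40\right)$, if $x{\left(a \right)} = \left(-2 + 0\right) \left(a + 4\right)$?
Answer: $-936$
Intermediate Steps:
$x{\left(a \right)} = -8 - 2 a$ ($x{\left(a \right)} = - 2 \left(4 + a\right) = -8 - 2 a$)
$18 \left(x{\left(2 \right)} - 40\right) = 18 \left(\left(-8 - 4\right) - 40\right) = 18 \left(-12 - 40\right) = 18 \left(-52\right) = -936$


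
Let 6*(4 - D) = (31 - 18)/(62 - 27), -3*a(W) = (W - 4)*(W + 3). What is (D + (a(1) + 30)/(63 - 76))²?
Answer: 13039321/7452900 ≈ 1.7496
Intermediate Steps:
a(W) = -(-4 + W)*(3 + W)/3 (a(W) = -(W - 4)*(W + 3)/3 = -(-4 + W)*(3 + W)/3)
D = 827/210 (D = 4 - (31 - 18)/(6*(62 - 27)) = 4 - 13/(6*35) = 4 - ⅙*13/35 = 4 - 13/210 = 827/210 ≈ 3.9381)
(D + (a(1) + 30)/(63 - 76))² = (827/210 + ((4 - ⅓*1² + (⅓)*1) + 30)/(63 - 76))² = (827/210 + ((4 - ⅓*1 + ⅓) + 30)/(-13))² = (827/210 + ((4 - ⅓ + ⅓) + 30)*(-1/13))² = (827/210 + (4 + 30)*(-1/13))² = (827/210 + 34*(-1/13))² = (827/210 - 34/13)² = (3611/2730)² = 13039321/7452900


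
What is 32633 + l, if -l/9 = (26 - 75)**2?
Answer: 11024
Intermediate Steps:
l = -21609 (l = -9*(26 - 75)**2 = -9*(-49)**2 = -9*2401 = -21609)
32633 + l = 32633 - 21609 = 11024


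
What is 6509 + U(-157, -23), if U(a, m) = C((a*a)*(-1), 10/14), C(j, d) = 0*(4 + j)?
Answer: 6509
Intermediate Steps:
C(j, d) = 0
U(a, m) = 0
6509 + U(-157, -23) = 6509 + 0 = 6509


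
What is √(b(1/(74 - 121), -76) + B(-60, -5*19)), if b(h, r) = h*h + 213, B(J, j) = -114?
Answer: 2*√54673/47 ≈ 9.9499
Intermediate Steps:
b(h, r) = 213 + h² (b(h, r) = h² + 213 = 213 + h²)
√(b(1/(74 - 121), -76) + B(-60, -5*19)) = √((213 + (1/(74 - 121))²) - 114) = √((213 + (1/(-47))²) - 114) = √((213 + (-1/47)²) - 114) = √((213 + 1/2209) - 114) = √(470518/2209 - 114) = √(218692/2209) = 2*√54673/47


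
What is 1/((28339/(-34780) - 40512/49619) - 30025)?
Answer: -1725748820/51818423480701 ≈ -3.3304e-5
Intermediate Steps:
1/((28339/(-34780) - 40512/49619) - 30025) = 1/((28339*(-1/34780) - 40512*1/49619) - 30025) = 1/((-28339/34780 - 40512/49619) - 30025) = 1/(-2815160201/1725748820 - 30025) = 1/(-51818423480701/1725748820) = -1725748820/51818423480701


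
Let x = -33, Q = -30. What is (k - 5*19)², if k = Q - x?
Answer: 8464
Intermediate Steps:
k = 3 (k = -30 - 1*(-33) = -30 + 33 = 3)
(k - 5*19)² = (3 - 5*19)² = (3 - 95)² = (-92)² = 8464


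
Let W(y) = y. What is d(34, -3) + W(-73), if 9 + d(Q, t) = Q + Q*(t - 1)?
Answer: -184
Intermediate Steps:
d(Q, t) = -9 + Q + Q*(-1 + t) (d(Q, t) = -9 + (Q + Q*(t - 1)) = -9 + (Q + Q*(-1 + t)) = -9 + Q + Q*(-1 + t))
d(34, -3) + W(-73) = (-9 + 34*(-3)) - 73 = (-9 - 102) - 73 = -111 - 73 = -184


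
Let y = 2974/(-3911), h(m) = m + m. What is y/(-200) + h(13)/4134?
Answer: 627533/62184900 ≈ 0.010091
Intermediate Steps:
h(m) = 2*m
y = -2974/3911 (y = 2974*(-1/3911) = -2974/3911 ≈ -0.76042)
y/(-200) + h(13)/4134 = -2974/3911/(-200) + (2*13)/4134 = -2974/3911*(-1/200) + 26*(1/4134) = 1487/391100 + 1/159 = 627533/62184900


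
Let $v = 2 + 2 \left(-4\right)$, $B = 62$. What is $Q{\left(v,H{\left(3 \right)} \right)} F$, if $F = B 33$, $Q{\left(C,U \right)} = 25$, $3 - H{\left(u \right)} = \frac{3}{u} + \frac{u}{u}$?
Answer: $51150$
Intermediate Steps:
$v = -6$ ($v = 2 - 8 = -6$)
$H{\left(u \right)} = 2 - \frac{3}{u}$ ($H{\left(u \right)} = 3 - \left(\frac{3}{u} + \frac{u}{u}\right) = 3 - \left(\frac{3}{u} + 1\right) = 3 - \left(1 + \frac{3}{u}\right) = 2 - \frac{3}{u}$)
$F = 2046$ ($F = 62 \cdot 33 = 2046$)
$Q{\left(v,H{\left(3 \right)} \right)} F = 25 \cdot 2046 = 51150$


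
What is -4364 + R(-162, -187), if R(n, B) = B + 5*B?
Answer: -5486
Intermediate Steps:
R(n, B) = 6*B
-4364 + R(-162, -187) = -4364 + 6*(-187) = -4364 - 1122 = -5486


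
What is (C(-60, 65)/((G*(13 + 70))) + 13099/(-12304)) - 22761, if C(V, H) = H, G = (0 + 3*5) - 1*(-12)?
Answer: -627623617003/27573264 ≈ -22762.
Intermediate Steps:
G = 27 (G = (0 + 15) + 12 = 15 + 12 = 27)
(C(-60, 65)/((G*(13 + 70))) + 13099/(-12304)) - 22761 = (65/((27*(13 + 70))) + 13099/(-12304)) - 22761 = (65/((27*83)) + 13099*(-1/12304)) - 22761 = (65/2241 - 13099/12304) - 22761 = -28555099/27573264 - 22761 = -627623617003/27573264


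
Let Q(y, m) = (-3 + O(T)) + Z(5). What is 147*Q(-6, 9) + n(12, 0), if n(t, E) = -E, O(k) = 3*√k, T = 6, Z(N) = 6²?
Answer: 4851 + 441*√6 ≈ 5931.2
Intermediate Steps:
Z(N) = 36
Q(y, m) = 33 + 3*√6 (Q(y, m) = (-3 + 3*√6) + 36 = 33 + 3*√6)
147*Q(-6, 9) + n(12, 0) = 147*(33 + 3*√6) - 1*0 = (4851 + 441*√6) + 0 = 4851 + 441*√6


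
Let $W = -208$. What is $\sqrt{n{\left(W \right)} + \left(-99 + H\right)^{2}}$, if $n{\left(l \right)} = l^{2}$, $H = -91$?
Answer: $2 \sqrt{19841} \approx 281.72$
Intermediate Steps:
$\sqrt{n{\left(W \right)} + \left(-99 + H\right)^{2}} = \sqrt{\left(-208\right)^{2} + \left(-99 - 91\right)^{2}} = \sqrt{43264 + \left(-190\right)^{2}} = \sqrt{43264 + 36100} = \sqrt{79364} = 2 \sqrt{19841}$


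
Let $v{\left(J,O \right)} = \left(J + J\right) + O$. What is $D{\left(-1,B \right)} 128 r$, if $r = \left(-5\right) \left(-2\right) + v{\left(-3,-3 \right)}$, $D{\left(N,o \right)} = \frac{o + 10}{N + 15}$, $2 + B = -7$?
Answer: $\frac{64}{7} \approx 9.1429$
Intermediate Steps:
$B = -9$ ($B = -2 - 7 = -9$)
$D{\left(N,o \right)} = \frac{10 + o}{15 + N}$
$v{\left(J,O \right)} = O + 2 J$ ($v{\left(J,O \right)} = 2 J + O = O + 2 J$)
$r = 1$ ($r = \left(-5\right) \left(-2\right) + \left(-3 + 2 \left(-3\right)\right) = 10 - 9 = 1$)
$D{\left(-1,B \right)} 128 r = \frac{10 - 9}{15 - 1} \cdot 128 \cdot 1 = \frac{1}{14} \cdot 1 \cdot 128 \cdot 1 = \frac{1}{14} \cdot 128 \cdot 1 = \frac{64}{7} \cdot 1 = \frac{64}{7}$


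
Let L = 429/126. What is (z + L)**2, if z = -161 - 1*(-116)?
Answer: 3052009/1764 ≈ 1730.2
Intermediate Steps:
z = -45 (z = -161 + 116 = -45)
L = 143/42 (L = 429*(1/126) = 143/42 ≈ 3.4048)
(z + L)**2 = (-45 + 143/42)**2 = (-1747/42)**2 = 3052009/1764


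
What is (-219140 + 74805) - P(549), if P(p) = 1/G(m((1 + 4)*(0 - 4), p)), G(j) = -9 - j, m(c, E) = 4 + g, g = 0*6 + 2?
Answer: -2165024/15 ≈ -1.4434e+5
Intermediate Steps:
g = 2 (g = 0 + 2 = 2)
m(c, E) = 6 (m(c, E) = 4 + 2 = 6)
P(p) = -1/15 (P(p) = 1/(-9 - 1*6) = 1/(-9 - 6) = 1/(-15) = -1/15)
(-219140 + 74805) - P(549) = (-219140 + 74805) - 1*(-1/15) = -144335 + 1/15 = -2165024/15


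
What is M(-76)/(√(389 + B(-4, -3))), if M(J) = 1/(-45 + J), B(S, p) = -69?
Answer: -√5/4840 ≈ -0.00046200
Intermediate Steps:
M(-76)/(√(389 + B(-4, -3))) = 1/((-45 - 76)*(√(389 - 69))) = 1/((-121)*(√320)) = -√5/40/121 = -√5/4840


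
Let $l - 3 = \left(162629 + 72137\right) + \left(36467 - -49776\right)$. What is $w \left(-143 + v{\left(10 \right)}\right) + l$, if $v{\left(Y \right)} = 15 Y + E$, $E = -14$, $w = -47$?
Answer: $321341$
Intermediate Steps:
$l = 321012$ ($l = 3 + \left(\left(162629 + 72137\right) + \left(36467 - -49776\right)\right) = 3 + \left(234766 + \left(36467 + 49776\right)\right) = 3 + \left(234766 + 86243\right) = 3 + 321009 = 321012$)
$v{\left(Y \right)} = -14 + 15 Y$ ($v{\left(Y \right)} = 15 Y - 14 = -14 + 15 Y$)
$w \left(-143 + v{\left(10 \right)}\right) + l = - 47 \left(-143 + \left(-14 + 15 \cdot 10\right)\right) + 321012 = - 47 \left(-143 + \left(-14 + 150\right)\right) + 321012 = - 47 \left(-143 + 136\right) + 321012 = \left(-47\right) \left(-7\right) + 321012 = 329 + 321012 = 321341$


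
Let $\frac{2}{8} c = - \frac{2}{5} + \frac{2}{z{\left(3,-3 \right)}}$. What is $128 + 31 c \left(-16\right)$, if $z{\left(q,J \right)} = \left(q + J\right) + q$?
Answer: $- \frac{6016}{15} \approx -401.07$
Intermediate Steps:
$z{\left(q,J \right)} = J + 2 q$ ($z{\left(q,J \right)} = \left(J + q\right) + q = J + 2 q$)
$c = \frac{16}{15}$ ($c = 4 \left(- \frac{2}{5} + \frac{2}{-3 + 2 \cdot 3}\right) = 4 \left(\left(-2\right) \frac{1}{5} + \frac{2}{-3 + 6}\right) = 4 \left(- \frac{2}{5} + \frac{2}{3}\right) = 4 \cdot \frac{4}{15} = \frac{16}{15} \approx 1.0667$)
$128 + 31 c \left(-16\right) = 128 + 31 \cdot \frac{16}{15} \left(-16\right) = 128 + \frac{496}{15} \left(-16\right) = 128 - \frac{7936}{15} = - \frac{6016}{15}$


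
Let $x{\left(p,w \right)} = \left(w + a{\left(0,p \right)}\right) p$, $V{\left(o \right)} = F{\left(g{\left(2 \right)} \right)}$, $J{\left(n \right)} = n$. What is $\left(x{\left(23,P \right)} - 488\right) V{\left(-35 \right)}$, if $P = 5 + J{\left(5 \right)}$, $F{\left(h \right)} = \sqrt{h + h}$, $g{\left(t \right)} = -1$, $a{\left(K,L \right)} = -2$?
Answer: $- 304 i \sqrt{2} \approx - 429.92 i$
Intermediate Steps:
$F{\left(h \right)} = \sqrt{2} \sqrt{h}$ ($F{\left(h \right)} = \sqrt{2 h} = \sqrt{2} \sqrt{h}$)
$P = 10$ ($P = 5 + 5 = 10$)
$V{\left(o \right)} = i \sqrt{2}$ ($V{\left(o \right)} = \sqrt{2} \sqrt{-1} = \sqrt{2} i = i \sqrt{2}$)
$x{\left(p,w \right)} = p \left(-2 + w\right)$ ($x{\left(p,w \right)} = \left(w - 2\right) p = \left(-2 + w\right) p = p \left(-2 + w\right)$)
$\left(x{\left(23,P \right)} - 488\right) V{\left(-35 \right)} = \left(23 \left(-2 + 10\right) - 488\right) i \sqrt{2} = \left(23 \cdot 8 - 488\right) i \sqrt{2} = \left(184 - 488\right) i \sqrt{2} = - 304 i \sqrt{2}$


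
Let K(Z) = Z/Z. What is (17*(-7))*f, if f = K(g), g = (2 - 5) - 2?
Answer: -119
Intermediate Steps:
g = -5 (g = -3 - 2 = -5)
K(Z) = 1
f = 1
(17*(-7))*f = (17*(-7))*1 = -119*1 = -119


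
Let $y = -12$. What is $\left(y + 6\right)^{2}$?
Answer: $36$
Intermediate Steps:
$\left(y + 6\right)^{2} = \left(-12 + 6\right)^{2} = \left(-6\right)^{2} = 36$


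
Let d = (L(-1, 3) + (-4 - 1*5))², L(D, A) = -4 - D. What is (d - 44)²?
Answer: 10000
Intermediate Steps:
d = 144 (d = ((-4 - 1*(-1)) + (-4 - 1*5))² = ((-4 + 1) + (-4 - 5))² = (-3 - 9)² = (-12)² = 144)
(d - 44)² = (144 - 44)² = 100² = 10000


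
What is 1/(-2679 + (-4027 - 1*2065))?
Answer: -1/8771 ≈ -0.00011401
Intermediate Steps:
1/(-2679 + (-4027 - 1*2065)) = 1/(-2679 + (-4027 - 2065)) = 1/(-2679 - 6092) = 1/(-8771) = -1/8771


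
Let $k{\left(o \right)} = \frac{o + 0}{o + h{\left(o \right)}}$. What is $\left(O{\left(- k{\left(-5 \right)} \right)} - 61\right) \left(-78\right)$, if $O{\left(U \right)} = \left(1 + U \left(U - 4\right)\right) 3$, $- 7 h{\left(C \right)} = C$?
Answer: $\frac{6227}{2} \approx 3113.5$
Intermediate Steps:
$h{\left(C \right)} = - \frac{C}{7}$
$k{\left(o \right)} = \frac{7}{6}$ ($k{\left(o \right)} = \frac{o + 0}{o - \frac{o}{7}} = \frac{o}{\frac{6}{7} o} = o \frac{7}{6 o} = \frac{7}{6}$)
$O{\left(U \right)} = 3 + 3 U \left(-4 + U\right)$ ($O{\left(U \right)} = \left(1 + U \left(-4 + U\right)\right) 3 = 3 + 3 U \left(-4 + U\right)$)
$\left(O{\left(- k{\left(-5 \right)} \right)} - 61\right) \left(-78\right) = \left(\left(3 - 12 \left(\left(-1\right) \frac{7}{6}\right) + 3 \left(\left(-1\right) \frac{7}{6}\right)^{2}\right) - 61\right) \left(-78\right) = \left(\left(3 - -14 + 3 \left(- \frac{7}{6}\right)^{2}\right) - 61\right) \left(-78\right) = \left(\left(3 + 14 + 3 \cdot \frac{49}{36}\right) - 61\right) \left(-78\right) = \left(\left(3 + 14 + \frac{49}{12}\right) - 61\right) \left(-78\right) = \left(\frac{253}{12} - 61\right) \left(-78\right) = \left(- \frac{479}{12}\right) \left(-78\right) = \frac{6227}{2}$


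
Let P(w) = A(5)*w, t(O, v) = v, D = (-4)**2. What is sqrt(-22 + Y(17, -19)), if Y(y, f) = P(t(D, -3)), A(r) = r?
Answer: I*sqrt(37) ≈ 6.0828*I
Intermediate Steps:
D = 16
P(w) = 5*w
Y(y, f) = -15 (Y(y, f) = 5*(-3) = -15)
sqrt(-22 + Y(17, -19)) = sqrt(-22 - 15) = sqrt(-37) = I*sqrt(37)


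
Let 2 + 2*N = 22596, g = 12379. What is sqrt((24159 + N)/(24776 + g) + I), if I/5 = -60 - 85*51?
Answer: I*sqrt(30335038831695)/37155 ≈ 148.24*I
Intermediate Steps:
N = 11297 (N = -1 + (1/2)*22596 = -1 + 11298 = 11297)
I = -21975 (I = 5*(-60 - 85*51) = 5*(-60 - 4335) = 5*(-4395) = -21975)
sqrt((24159 + N)/(24776 + g) + I) = sqrt((24159 + 11297)/(24776 + 12379) - 21975) = sqrt(35456/37155 - 21975) = sqrt(-816445669/37155) = I*sqrt(30335038831695)/37155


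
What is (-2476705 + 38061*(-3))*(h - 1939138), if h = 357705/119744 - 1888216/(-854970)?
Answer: 32147029427450321561623/6398595480 ≈ 5.0241e+12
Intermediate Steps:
h = 265964790277/51188763840 (h = 357705*(1/119744) - 1888216*(-1/854970) = 357705/119744 + 944108/427485 = 265964790277/51188763840 ≈ 5.1958)
(-2476705 + 38061*(-3))*(h - 1939138) = (-2476705 + 38061*(-3))*(265964790277/51188763840 - 1939138) = (-2476705 - 114183)*(-99261811170379643/51188763840) = -2590888*(-99261811170379643/51188763840) = 32147029427450321561623/6398595480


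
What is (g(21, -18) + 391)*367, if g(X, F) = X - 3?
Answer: 150103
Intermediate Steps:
g(X, F) = -3 + X
(g(21, -18) + 391)*367 = ((-3 + 21) + 391)*367 = (18 + 391)*367 = 409*367 = 150103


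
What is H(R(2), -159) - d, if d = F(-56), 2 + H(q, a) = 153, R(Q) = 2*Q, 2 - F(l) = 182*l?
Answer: -10043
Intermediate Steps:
F(l) = 2 - 182*l
H(q, a) = 151 (H(q, a) = -2 + 153 = 151)
d = 10194 (d = 2 - 182*(-56) = 2 + 10192 = 10194)
H(R(2), -159) - d = 151 - 1*10194 = 151 - 10194 = -10043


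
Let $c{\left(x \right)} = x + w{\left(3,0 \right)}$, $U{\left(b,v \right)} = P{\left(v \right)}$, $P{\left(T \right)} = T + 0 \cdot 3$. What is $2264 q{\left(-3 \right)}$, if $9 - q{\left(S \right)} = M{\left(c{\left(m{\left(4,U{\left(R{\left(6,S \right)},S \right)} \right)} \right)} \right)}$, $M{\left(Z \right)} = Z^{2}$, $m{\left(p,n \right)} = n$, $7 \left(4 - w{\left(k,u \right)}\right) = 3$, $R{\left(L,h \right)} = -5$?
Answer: $\frac{962200}{49} \approx 19637.0$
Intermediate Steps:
$P{\left(T \right)} = T$ ($P{\left(T \right)} = T + 0 = T$)
$U{\left(b,v \right)} = v$
$w{\left(k,u \right)} = \frac{25}{7}$ ($w{\left(k,u \right)} = 4 - \frac{3}{7} = \frac{25}{7}$)
$c{\left(x \right)} = \frac{25}{7} + x$ ($c{\left(x \right)} = x + \frac{25}{7} = \frac{25}{7} + x$)
$q{\left(S \right)} = 9 - \left(\frac{25}{7} + S\right)^{2}$
$2264 q{\left(-3 \right)} = 2264 \left(9 - \frac{\left(25 + 7 \left(-3\right)\right)^{2}}{49}\right) = 2264 \left(9 - \frac{\left(25 - 21\right)^{2}}{49}\right) = 2264 \left(9 - \frac{4^{2}}{49}\right) = 2264 \left(9 - \frac{16}{49}\right) = 2264 \cdot \frac{425}{49} = \frac{962200}{49}$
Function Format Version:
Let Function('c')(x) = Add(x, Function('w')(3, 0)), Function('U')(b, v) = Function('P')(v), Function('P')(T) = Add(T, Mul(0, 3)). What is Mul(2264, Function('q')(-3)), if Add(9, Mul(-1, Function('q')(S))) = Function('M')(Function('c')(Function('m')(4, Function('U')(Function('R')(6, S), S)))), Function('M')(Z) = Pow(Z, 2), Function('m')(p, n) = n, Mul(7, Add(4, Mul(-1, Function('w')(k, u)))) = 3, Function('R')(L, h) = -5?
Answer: Rational(962200, 49) ≈ 19637.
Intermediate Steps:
Function('P')(T) = T (Function('P')(T) = Add(T, 0) = T)
Function('U')(b, v) = v
Function('w')(k, u) = Rational(25, 7) (Function('w')(k, u) = Add(4, Mul(Rational(-1, 7), 3)) = Add(4, Rational(-3, 7)) = Rational(25, 7))
Function('c')(x) = Add(Rational(25, 7), x) (Function('c')(x) = Add(x, Rational(25, 7)) = Add(Rational(25, 7), x))
Function('q')(S) = Add(9, Mul(-1, Pow(Add(Rational(25, 7), S), 2)))
Mul(2264, Function('q')(-3)) = Mul(2264, Add(9, Mul(Rational(-1, 49), Pow(Add(25, Mul(7, -3)), 2)))) = Mul(2264, Add(9, Mul(Rational(-1, 49), Pow(Add(25, -21), 2)))) = Mul(2264, Add(9, Mul(Rational(-1, 49), Pow(4, 2)))) = Mul(2264, Add(9, Mul(Rational(-1, 49), 16))) = Mul(2264, Add(9, Rational(-16, 49))) = Mul(2264, Rational(425, 49)) = Rational(962200, 49)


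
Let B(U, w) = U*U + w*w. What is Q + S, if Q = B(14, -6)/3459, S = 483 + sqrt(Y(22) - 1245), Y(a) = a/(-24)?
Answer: 1670929/3459 + I*sqrt(44853)/6 ≈ 483.07 + 35.298*I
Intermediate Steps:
B(U, w) = U**2 + w**2
Y(a) = -a/24 (Y(a) = a*(-1/24) = -a/24)
S = 483 + I*sqrt(44853)/6 (S = 483 + sqrt(-1/24*22 - 1245) = 483 + sqrt(-11/12 - 1245) = 483 + sqrt(-14951/12) = 483 + I*sqrt(44853)/6 ≈ 483.0 + 35.298*I)
Q = 232/3459 (Q = (14**2 + (-6)**2)/3459 = (196 + 36)*(1/3459) = 232*(1/3459) = 232/3459 ≈ 0.067071)
Q + S = 232/3459 + (483 + I*sqrt(44853)/6) = 1670929/3459 + I*sqrt(44853)/6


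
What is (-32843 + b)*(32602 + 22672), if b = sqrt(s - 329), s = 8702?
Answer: -1815363982 + 55274*sqrt(8373) ≈ -1.8103e+9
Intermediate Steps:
b = sqrt(8373) (b = sqrt(8702 - 329) = sqrt(8373) ≈ 91.504)
(-32843 + b)*(32602 + 22672) = (-32843 + sqrt(8373))*(32602 + 22672) = (-32843 + sqrt(8373))*55274 = -1815363982 + 55274*sqrt(8373)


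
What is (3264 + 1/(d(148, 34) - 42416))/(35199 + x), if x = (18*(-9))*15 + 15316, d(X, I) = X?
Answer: 137962751/2032456780 ≈ 0.067880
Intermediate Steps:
x = 12886 (x = -162*15 + 15316 = -2430 + 15316 = 12886)
(3264 + 1/(d(148, 34) - 42416))/(35199 + x) = (3264 + 1/(148 - 42416))/(35199 + 12886) = (3264 + 1/(-42268))/48085 = (3264 - 1/42268)*(1/48085) = (137962751/42268)*(1/48085) = 137962751/2032456780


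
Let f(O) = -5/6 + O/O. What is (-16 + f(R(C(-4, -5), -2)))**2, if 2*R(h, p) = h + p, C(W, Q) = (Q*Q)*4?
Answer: 9025/36 ≈ 250.69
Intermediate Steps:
C(W, Q) = 4*Q**2 (C(W, Q) = Q**2*4 = 4*Q**2)
R(h, p) = h/2 + p/2 (R(h, p) = (h + p)/2 = h/2 + p/2)
f(O) = 1/6 (f(O) = -5*1/6 + 1 = -5/6 + 1 = 1/6)
(-16 + f(R(C(-4, -5), -2)))**2 = (-16 + 1/6)**2 = (-95/6)**2 = 9025/36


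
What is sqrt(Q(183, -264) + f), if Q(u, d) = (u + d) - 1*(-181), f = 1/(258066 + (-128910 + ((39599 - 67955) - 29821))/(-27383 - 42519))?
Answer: sqrt(32542417245716009817438)/18039516619 ≈ 10.000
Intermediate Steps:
f = 69902/18039516619 (f = 1/(258066 + (-128910 + (-28356 - 29821))/(-69902)) = 1/(258066 + (-128910 - 58177)*(-1/69902)) = 1/(258066 - 187087*(-1/69902)) = 1/(258066 + 187087/69902) = 1/(18039516619/69902) = 69902/18039516619 ≈ 3.8749e-6)
Q(u, d) = 181 + d + u (Q(u, d) = (d + u) + 181 = 181 + d + u)
sqrt(Q(183, -264) + f) = sqrt((181 - 264 + 183) + 69902/18039516619) = sqrt(100 + 69902/18039516619) = sqrt(1803951731802/18039516619) = sqrt(32542417245716009817438)/18039516619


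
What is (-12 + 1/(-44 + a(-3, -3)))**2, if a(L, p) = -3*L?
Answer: 177241/1225 ≈ 144.69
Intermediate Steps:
(-12 + 1/(-44 + a(-3, -3)))**2 = (-12 + 1/(-44 - 3*(-3)))**2 = (-12 + 1/(-44 + 9))**2 = (-12 + 1/(-35))**2 = (-12 - 1/35)**2 = (-421/35)**2 = 177241/1225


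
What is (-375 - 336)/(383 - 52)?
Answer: -711/331 ≈ -2.1480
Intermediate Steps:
(-375 - 336)/(383 - 52) = -711/331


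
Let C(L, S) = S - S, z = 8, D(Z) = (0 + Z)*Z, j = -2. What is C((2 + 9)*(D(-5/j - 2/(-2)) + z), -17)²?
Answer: 0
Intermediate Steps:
D(Z) = Z² (D(Z) = Z*Z = Z²)
C(L, S) = 0
C((2 + 9)*(D(-5/j - 2/(-2)) + z), -17)² = 0² = 0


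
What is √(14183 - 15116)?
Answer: I*√933 ≈ 30.545*I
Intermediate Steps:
√(14183 - 15116) = √(-933) = I*√933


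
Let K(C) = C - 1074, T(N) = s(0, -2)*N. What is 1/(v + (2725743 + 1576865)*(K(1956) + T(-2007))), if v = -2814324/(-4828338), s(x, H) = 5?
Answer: -804723/31691416923277298 ≈ -2.5392e-11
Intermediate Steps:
T(N) = 5*N
K(C) = -1074 + C
v = 469054/804723 (v = -2814324*(-1/4828338) = 469054/804723 ≈ 0.58288)
1/(v + (2725743 + 1576865)*(K(1956) + T(-2007))) = 1/(469054/804723 + (2725743 + 1576865)*((-1074 + 1956) + 5*(-2007))) = 1/(469054/804723 + 4302608*(882 - 10035)) = 1/(469054/804723 + 4302608*(-9153)) = 1/(469054/804723 - 39381771024) = 1/(-31691416923277298/804723) = -804723/31691416923277298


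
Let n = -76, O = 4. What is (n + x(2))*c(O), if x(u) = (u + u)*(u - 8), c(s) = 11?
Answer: -1100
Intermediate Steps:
x(u) = 2*u*(-8 + u) (x(u) = (2*u)*(-8 + u) = 2*u*(-8 + u))
(n + x(2))*c(O) = (-76 + 2*2*(-8 + 2))*11 = (-76 + 2*2*(-6))*11 = (-76 - 24)*11 = -100*11 = -1100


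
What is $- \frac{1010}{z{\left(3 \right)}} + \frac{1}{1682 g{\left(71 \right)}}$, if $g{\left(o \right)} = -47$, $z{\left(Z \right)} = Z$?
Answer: $- \frac{79844543}{237162} \approx -336.67$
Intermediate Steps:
$- \frac{1010}{z{\left(3 \right)}} + \frac{1}{1682 g{\left(71 \right)}} = - \frac{1010}{3} + \frac{1}{1682 \left(-47\right)} = \left(-1010\right) \frac{1}{3} + \frac{1}{1682} \left(- \frac{1}{47}\right) = - \frac{1010}{3} - \frac{1}{79054} = - \frac{79844543}{237162}$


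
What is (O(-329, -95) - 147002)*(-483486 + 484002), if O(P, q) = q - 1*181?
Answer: -75995448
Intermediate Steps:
O(P, q) = -181 + q (O(P, q) = q - 181 = -181 + q)
(O(-329, -95) - 147002)*(-483486 + 484002) = ((-181 - 95) - 147002)*(-483486 + 484002) = (-276 - 147002)*516 = -147278*516 = -75995448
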